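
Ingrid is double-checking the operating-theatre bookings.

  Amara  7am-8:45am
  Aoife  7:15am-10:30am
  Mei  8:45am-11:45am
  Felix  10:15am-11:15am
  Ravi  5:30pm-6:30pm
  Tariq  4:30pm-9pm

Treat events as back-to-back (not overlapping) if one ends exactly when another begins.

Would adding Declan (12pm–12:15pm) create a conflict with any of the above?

Amara: ends 8:45am at or before Declan starts 12pm → clear.
Aoife: ends 10:30am at or before Declan starts 12pm → clear.
Mei: ends 11:45am at or before Declan starts 12pm → clear.
Felix: ends 11:15am at or before Declan starts 12pm → clear.
Tariq: starts 4:30pm at or after Declan ends 12:15pm → clear.
Ravi: starts 5:30pm at or after Declan ends 12:15pm → clear.

No — it doesn't clash with anything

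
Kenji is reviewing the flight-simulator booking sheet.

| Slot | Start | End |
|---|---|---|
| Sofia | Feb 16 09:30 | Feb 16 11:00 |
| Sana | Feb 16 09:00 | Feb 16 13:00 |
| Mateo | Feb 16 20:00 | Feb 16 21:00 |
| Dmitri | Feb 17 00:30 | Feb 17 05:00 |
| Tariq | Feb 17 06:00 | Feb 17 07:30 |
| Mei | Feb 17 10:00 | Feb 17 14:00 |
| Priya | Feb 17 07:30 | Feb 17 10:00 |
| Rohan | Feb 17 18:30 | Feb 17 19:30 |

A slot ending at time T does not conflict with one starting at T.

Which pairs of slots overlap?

Sana & Sofia

Check each pair: they overlap iff neither finishes before the other starts.
Sorted by start: Sana, Sofia, Mateo, Dmitri, Tariq, Priya, Mei, Rohan.
Sofia starts before Sana ends → Sana and Sofia overlap.
Mateo starts after Sana ends; Sana is clear from here.
Mateo starts after Sofia ends; Sofia is clear from here.
Dmitri starts after Mateo ends; Mateo is clear from here.
Tariq starts after Dmitri ends; Dmitri is clear from here.
Priya starts exactly when Tariq ends (back-to-back, no overlap); Tariq is clear from here.
Mei starts exactly when Priya ends (back-to-back, no overlap); Priya is clear from here.
Rohan starts after Mei ends.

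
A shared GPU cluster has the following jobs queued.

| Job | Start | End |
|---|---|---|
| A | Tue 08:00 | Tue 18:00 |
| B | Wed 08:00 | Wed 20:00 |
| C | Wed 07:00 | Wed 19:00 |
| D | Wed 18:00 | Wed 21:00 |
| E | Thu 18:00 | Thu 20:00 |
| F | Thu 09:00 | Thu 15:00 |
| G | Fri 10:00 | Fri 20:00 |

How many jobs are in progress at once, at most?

3

Sweep the timeline, counting +1 at each start and −1 at each end (ends before starts at a tie):
Tue 08:00 start A → 1
Tue 18:00 end A → 0
Wed 07:00 start C → 1
Wed 08:00 start B → 2
Wed 18:00 start D → 3
Wed 19:00 end C → 2
Wed 20:00 end B → 1
Wed 21:00 end D → 0
Thu 09:00 start F → 1
Thu 15:00 end F → 0
Thu 18:00 start E → 1
Thu 20:00 end E → 0
Fri 10:00 start G → 1
Fri 20:00 end G → 0
Peak is 3, at Wed 18:00 (B, C, D).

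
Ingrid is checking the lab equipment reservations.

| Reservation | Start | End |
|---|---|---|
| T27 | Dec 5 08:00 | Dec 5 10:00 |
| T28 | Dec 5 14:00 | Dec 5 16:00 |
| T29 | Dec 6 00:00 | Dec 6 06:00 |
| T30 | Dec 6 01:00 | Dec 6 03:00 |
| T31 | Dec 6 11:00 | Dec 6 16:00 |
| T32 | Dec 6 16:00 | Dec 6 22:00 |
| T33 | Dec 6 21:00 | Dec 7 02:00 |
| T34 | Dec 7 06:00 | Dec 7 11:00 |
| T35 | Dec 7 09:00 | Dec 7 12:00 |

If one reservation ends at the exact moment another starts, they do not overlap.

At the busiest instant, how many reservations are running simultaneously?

Walk through starts and ends in time order (an end at T is processed before a start at T):
Dec 5 08:00 start T27 → 1
Dec 5 10:00 end T27 → 0
Dec 5 14:00 start T28 → 1
Dec 5 16:00 end T28 → 0
Dec 6 00:00 start T29 → 1
Dec 6 01:00 start T30 → 2
Dec 6 03:00 end T30 → 1
Dec 6 06:00 end T29 → 0
Dec 6 11:00 start T31 → 1
Dec 6 16:00 end T31 → 0
Dec 6 16:00 start T32 → 1
Dec 6 21:00 start T33 → 2
Dec 6 22:00 end T32 → 1
Dec 7 02:00 end T33 → 0
Dec 7 06:00 start T34 → 1
Dec 7 09:00 start T35 → 2
Dec 7 11:00 end T34 → 1
Dec 7 12:00 end T35 → 0
Peak is 2, at Dec 6 01:00 (T29, T30).

2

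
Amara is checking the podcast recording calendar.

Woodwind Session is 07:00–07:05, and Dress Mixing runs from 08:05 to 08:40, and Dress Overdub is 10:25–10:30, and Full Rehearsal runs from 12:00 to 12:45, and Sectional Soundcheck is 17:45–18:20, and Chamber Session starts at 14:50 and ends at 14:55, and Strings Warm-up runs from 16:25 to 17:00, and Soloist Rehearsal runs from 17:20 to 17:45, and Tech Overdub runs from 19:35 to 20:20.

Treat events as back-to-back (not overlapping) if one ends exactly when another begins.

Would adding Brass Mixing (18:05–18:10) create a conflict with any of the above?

Yes — it overlaps Sectional Soundcheck

Woodwind Session: ends 07:05 at or before Brass Mixing starts 18:05 → clear.
Dress Mixing: ends 08:40 at or before Brass Mixing starts 18:05 → clear.
Dress Overdub: ends 10:30 at or before Brass Mixing starts 18:05 → clear.
Full Rehearsal: ends 12:45 at or before Brass Mixing starts 18:05 → clear.
Chamber Session: ends 14:55 at or before Brass Mixing starts 18:05 → clear.
Strings Warm-up: ends 17:00 at or before Brass Mixing starts 18:05 → clear.
Soloist Rehearsal: ends 17:45 at or before Brass Mixing starts 18:05 → clear.
Sectional Soundcheck: starts 17:45 before Brass Mixing ends 18:10, and ends 18:20 after Brass Mixing starts 18:05 → overlap.
Tech Overdub: starts 19:35 at or after Brass Mixing ends 18:10 → clear.
Brass Mixing overlaps Sectional Soundcheck.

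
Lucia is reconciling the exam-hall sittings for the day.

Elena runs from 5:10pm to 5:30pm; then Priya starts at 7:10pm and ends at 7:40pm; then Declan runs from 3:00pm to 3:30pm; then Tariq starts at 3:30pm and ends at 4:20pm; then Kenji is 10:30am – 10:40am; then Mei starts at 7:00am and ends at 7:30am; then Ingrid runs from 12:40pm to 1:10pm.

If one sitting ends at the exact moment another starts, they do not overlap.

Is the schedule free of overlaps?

Sorted by start: Mei, Kenji, Ingrid, Declan, Tariq, Elena, Priya.
Kenji starts after Mei ends — done with Mei.
Ingrid starts after Kenji ends — done with Kenji.
Declan starts after Ingrid ends — done with Ingrid.
Tariq starts exactly when Declan ends (back-to-back, no overlap) — done with Declan.
Elena starts after Tariq ends — done with Tariq.
Priya starts after Elena ends.
Every pair is clear; the schedule has no overlaps.

Yes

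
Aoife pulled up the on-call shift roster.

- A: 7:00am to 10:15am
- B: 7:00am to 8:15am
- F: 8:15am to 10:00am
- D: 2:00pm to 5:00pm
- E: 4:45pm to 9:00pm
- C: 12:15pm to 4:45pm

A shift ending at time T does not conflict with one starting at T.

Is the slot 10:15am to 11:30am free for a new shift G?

Yes — the slot is free

A: ends 10:15am at or before G starts 10:15am → clear.
B: ends 8:15am at or before G starts 10:15am → clear.
F: ends 10:00am at or before G starts 10:15am → clear.
C: starts 12:15pm at or after G ends 11:30am → clear.
D: starts 2:00pm at or after G ends 11:30am → clear.
E: starts 4:45pm at or after G ends 11:30am → clear.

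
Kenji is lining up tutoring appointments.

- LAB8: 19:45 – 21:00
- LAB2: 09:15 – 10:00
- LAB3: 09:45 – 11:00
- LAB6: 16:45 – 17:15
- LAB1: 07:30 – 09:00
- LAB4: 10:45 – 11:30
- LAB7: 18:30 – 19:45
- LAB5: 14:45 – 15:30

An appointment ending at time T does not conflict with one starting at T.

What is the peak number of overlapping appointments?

Sweep the timeline, counting +1 at each start and −1 at each end (ends before starts at a tie):
07:30 start LAB1 → 1
09:00 end LAB1 → 0
09:15 start LAB2 → 1
09:45 start LAB3 → 2
10:00 end LAB2 → 1
10:45 start LAB4 → 2
11:00 end LAB3 → 1
11:30 end LAB4 → 0
14:45 start LAB5 → 1
15:30 end LAB5 → 0
16:45 start LAB6 → 1
17:15 end LAB6 → 0
18:30 start LAB7 → 1
19:45 end LAB7 → 0
19:45 start LAB8 → 1
21:00 end LAB8 → 0
Peak is 2, at 09:45 (LAB2, LAB3).

2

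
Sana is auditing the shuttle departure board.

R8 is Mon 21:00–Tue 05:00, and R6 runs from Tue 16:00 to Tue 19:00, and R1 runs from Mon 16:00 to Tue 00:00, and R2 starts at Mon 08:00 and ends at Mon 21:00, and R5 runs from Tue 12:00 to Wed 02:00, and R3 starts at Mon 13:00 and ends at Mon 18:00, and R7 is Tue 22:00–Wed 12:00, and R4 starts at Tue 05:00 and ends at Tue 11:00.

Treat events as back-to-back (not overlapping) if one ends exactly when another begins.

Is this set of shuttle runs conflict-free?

No

Sorted by start: R2, R3, R1, R8, R4, R5, R6, R7.
R3 starts before R2 ends → R2 and R3 overlap.
That's a conflict, so the schedule is not conflict-free.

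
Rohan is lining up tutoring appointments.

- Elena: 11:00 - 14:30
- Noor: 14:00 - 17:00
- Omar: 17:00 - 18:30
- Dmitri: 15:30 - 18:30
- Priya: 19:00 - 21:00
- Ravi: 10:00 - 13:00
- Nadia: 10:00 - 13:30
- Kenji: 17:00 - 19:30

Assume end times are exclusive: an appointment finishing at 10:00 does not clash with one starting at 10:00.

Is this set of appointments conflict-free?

Sorted by start: Nadia, Ravi, Elena, Noor, Dmitri, Omar, Kenji, Priya.
Ravi starts before Nadia ends → Nadia and Ravi overlap.
That's a conflict, so the schedule is not conflict-free.

No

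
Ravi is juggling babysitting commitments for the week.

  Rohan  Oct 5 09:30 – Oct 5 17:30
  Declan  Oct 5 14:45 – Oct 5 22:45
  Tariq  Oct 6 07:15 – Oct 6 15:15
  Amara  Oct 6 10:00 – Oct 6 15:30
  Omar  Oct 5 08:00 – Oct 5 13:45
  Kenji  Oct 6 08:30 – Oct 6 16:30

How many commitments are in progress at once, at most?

Sort all start/end points and keep a running count:
Oct 5 08:00 start Omar → 1
Oct 5 09:30 start Rohan → 2
Oct 5 13:45 end Omar → 1
Oct 5 14:45 start Declan → 2
Oct 5 17:30 end Rohan → 1
Oct 5 22:45 end Declan → 0
Oct 6 07:15 start Tariq → 1
Oct 6 08:30 start Kenji → 2
Oct 6 10:00 start Amara → 3
Oct 6 15:15 end Tariq → 2
Oct 6 15:30 end Amara → 1
Oct 6 16:30 end Kenji → 0
Peak is 3, at Oct 6 10:00 (Amara, Kenji, Tariq).

3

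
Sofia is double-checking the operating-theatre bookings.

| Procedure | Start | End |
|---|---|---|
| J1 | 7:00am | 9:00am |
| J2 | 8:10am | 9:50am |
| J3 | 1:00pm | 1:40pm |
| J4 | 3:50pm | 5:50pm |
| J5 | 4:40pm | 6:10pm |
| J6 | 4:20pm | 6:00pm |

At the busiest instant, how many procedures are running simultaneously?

Sort all start/end points and keep a running count:
7:00am start J1 → 1
8:10am start J2 → 2
9:00am end J1 → 1
9:50am end J2 → 0
1:00pm start J3 → 1
1:40pm end J3 → 0
3:50pm start J4 → 1
4:20pm start J6 → 2
4:40pm start J5 → 3
5:50pm end J4 → 2
6:00pm end J6 → 1
6:10pm end J5 → 0
Peak is 3, at 4:40pm (J4, J5, J6).

3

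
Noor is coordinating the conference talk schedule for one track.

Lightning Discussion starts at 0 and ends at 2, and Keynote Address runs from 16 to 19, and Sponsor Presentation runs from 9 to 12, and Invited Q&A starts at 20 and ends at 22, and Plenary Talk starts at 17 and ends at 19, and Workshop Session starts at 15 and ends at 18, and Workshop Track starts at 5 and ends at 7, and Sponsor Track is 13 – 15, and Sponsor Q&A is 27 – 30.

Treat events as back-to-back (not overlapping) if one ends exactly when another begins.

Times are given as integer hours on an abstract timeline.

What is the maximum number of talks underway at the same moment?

3

Sort all start/end points and keep a running count:
0 start Lightning Discussion → 1
2 end Lightning Discussion → 0
5 start Workshop Track → 1
7 end Workshop Track → 0
9 start Sponsor Presentation → 1
12 end Sponsor Presentation → 0
13 start Sponsor Track → 1
15 end Sponsor Track → 0
15 start Workshop Session → 1
16 start Keynote Address → 2
17 start Plenary Talk → 3
18 end Workshop Session → 2
19 end Keynote Address → 1
19 end Plenary Talk → 0
20 start Invited Q&A → 1
22 end Invited Q&A → 0
27 start Sponsor Q&A → 1
30 end Sponsor Q&A → 0
Peak is 3, at 17 (Keynote Address, Plenary Talk, Workshop Session).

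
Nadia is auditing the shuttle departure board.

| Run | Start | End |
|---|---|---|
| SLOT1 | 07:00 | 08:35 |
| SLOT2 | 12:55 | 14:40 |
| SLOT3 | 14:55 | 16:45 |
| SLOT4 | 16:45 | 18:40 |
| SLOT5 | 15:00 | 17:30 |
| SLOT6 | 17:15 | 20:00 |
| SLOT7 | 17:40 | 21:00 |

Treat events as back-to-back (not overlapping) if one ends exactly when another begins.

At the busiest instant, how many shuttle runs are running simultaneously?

3

Walk through starts and ends in time order (an end at T is processed before a start at T):
07:00 start SLOT1 → 1
08:35 end SLOT1 → 0
12:55 start SLOT2 → 1
14:40 end SLOT2 → 0
14:55 start SLOT3 → 1
15:00 start SLOT5 → 2
16:45 end SLOT3 → 1
16:45 start SLOT4 → 2
17:15 start SLOT6 → 3
17:30 end SLOT5 → 2
17:40 start SLOT7 → 3
18:40 end SLOT4 → 2
20:00 end SLOT6 → 1
21:00 end SLOT7 → 0
Peak is 3, at 17:15 (SLOT4, SLOT5, SLOT6).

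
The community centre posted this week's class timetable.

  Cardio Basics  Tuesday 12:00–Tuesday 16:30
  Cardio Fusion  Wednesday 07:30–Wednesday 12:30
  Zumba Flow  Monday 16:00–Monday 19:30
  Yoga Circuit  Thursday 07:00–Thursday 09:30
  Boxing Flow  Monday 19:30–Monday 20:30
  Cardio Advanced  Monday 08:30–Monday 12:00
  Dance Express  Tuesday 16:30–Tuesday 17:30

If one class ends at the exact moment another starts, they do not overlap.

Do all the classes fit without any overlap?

Yes

Sorted by start: Cardio Advanced, Zumba Flow, Boxing Flow, Cardio Basics, Dance Express, Cardio Fusion, Yoga Circuit.
Zumba Flow starts after Cardio Advanced ends; Cardio Advanced is clear from here.
Boxing Flow starts exactly when Zumba Flow ends (back-to-back, no overlap); Zumba Flow is clear from here.
Cardio Basics starts after Boxing Flow ends; Boxing Flow is clear from here.
Dance Express starts exactly when Cardio Basics ends (back-to-back, no overlap); Cardio Basics is clear from here.
Cardio Fusion starts after Dance Express ends; Dance Express is clear from here.
Yoga Circuit starts after Cardio Fusion ends.
Every pair is clear; the schedule has no overlaps.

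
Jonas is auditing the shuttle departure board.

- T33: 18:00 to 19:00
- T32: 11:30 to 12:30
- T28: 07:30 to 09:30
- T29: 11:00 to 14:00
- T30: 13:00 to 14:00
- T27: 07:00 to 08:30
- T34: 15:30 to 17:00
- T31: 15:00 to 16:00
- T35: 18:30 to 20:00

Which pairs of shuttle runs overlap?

Sorted by start: T27, T28, T29, T32, T30, T31, T34, T33, T35.
T28 starts before T27 ends → T27 and T28 overlap.
T29 starts after T27 ends; T27 is clear from here.
T29 starts after T28 ends; T28 is clear from here.
T32 starts before T29 ends → T29 and T32 overlap.
T30 starts before T29 ends → T29 and T30 overlap.
T31 starts after T29 ends; T29 is clear from here.
T30 starts after T32 ends; T32 is clear from here.
T31 starts after T30 ends; T30 is clear from here.
T34 starts before T31 ends → T31 and T34 overlap.
T33 starts after T31 ends; T31 is clear from here.
T33 starts after T34 ends; T34 is clear from here.
T35 starts before T33 ends → T33 and T35 overlap.

T27 & T28, T29 & T30, T29 & T32, T31 & T34, T33 & T35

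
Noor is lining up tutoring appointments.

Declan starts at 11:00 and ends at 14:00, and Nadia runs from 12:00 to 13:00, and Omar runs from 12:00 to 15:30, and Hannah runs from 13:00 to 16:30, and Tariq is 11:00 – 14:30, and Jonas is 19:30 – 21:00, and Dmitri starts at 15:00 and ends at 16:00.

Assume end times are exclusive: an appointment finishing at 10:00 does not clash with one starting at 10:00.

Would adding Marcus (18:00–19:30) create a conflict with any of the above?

Declan: ends 14:00 at or before Marcus starts 18:00 → clear.
Tariq: ends 14:30 at or before Marcus starts 18:00 → clear.
Nadia: ends 13:00 at or before Marcus starts 18:00 → clear.
Omar: ends 15:30 at or before Marcus starts 18:00 → clear.
Hannah: ends 16:30 at or before Marcus starts 18:00 → clear.
Dmitri: ends 16:00 at or before Marcus starts 18:00 → clear.
Jonas: starts 19:30 at or after Marcus ends 19:30 → clear.

No — it doesn't clash with anything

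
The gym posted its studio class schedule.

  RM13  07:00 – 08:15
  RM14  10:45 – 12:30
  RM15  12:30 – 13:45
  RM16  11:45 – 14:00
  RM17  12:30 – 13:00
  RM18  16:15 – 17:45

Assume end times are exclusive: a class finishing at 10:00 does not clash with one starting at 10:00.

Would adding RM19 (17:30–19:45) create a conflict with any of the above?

RM13: ends 08:15 at or before RM19 starts 17:30 → clear.
RM14: ends 12:30 at or before RM19 starts 17:30 → clear.
RM16: ends 14:00 at or before RM19 starts 17:30 → clear.
RM15: ends 13:45 at or before RM19 starts 17:30 → clear.
RM17: ends 13:00 at or before RM19 starts 17:30 → clear.
RM18: starts 16:15 before RM19 ends 19:45, and ends 17:45 after RM19 starts 17:30 → overlap.
RM19 overlaps RM18.

Yes — it overlaps RM18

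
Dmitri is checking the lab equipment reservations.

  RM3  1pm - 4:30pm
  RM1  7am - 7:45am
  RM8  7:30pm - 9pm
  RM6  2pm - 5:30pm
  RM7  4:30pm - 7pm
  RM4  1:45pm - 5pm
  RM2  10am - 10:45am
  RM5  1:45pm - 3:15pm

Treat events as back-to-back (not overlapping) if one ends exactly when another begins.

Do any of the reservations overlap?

Sorted by start: RM1, RM2, RM3, RM4, RM5, RM6, RM7, RM8.
RM2 starts after RM1 ends; RM1 is clear from here.
RM3 starts after RM2 ends; RM2 is clear from here.
RM4 starts before RM3 ends → RM3 and RM4 overlap.
That's a conflict, so the schedule is not conflict-free.

Yes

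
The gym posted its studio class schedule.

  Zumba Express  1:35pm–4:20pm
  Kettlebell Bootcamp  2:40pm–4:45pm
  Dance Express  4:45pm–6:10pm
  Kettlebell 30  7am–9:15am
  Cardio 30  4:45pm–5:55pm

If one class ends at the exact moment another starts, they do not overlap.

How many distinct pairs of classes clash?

2

Sorted by start: Kettlebell 30, Zumba Express, Kettlebell Bootcamp, Dance Express, Cardio 30.
Zumba Express starts after Kettlebell 30 ends, so nothing later overlaps Kettlebell 30 either.
Kettlebell Bootcamp starts before Zumba Express ends → Zumba Express and Kettlebell Bootcamp overlap.
Dance Express starts after Zumba Express ends, so nothing later overlaps Zumba Express either.
Dance Express starts exactly when Kettlebell Bootcamp ends (back-to-back, no overlap), so nothing later overlaps Kettlebell Bootcamp either.
Cardio 30 starts before Dance Express ends → Dance Express and Cardio 30 overlap.
Overlapping pairs: Cardio 30 & Dance Express, Kettlebell Bootcamp & Zumba Express — 2 in total.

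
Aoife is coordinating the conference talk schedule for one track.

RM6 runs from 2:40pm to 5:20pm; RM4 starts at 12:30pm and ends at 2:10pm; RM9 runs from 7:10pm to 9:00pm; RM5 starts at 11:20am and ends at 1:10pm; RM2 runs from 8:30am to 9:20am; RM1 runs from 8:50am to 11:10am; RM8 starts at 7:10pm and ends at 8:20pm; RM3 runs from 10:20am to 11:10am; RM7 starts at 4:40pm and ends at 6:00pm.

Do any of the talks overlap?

Sorted by start: RM2, RM1, RM3, RM5, RM4, RM6, RM7, RM8, RM9.
RM1 starts before RM2 ends → RM2 and RM1 overlap.
That's a conflict, so the schedule is not conflict-free.

Yes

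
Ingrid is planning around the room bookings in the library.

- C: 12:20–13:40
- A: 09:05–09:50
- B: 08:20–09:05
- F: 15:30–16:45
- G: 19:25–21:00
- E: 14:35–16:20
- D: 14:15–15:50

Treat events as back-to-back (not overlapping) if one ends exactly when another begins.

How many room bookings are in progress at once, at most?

3

Sort all start/end points and keep a running count:
08:20 start B → 1
09:05 end B → 0
09:05 start A → 1
09:50 end A → 0
12:20 start C → 1
13:40 end C → 0
14:15 start D → 1
14:35 start E → 2
15:30 start F → 3
15:50 end D → 2
16:20 end E → 1
16:45 end F → 0
19:25 start G → 1
21:00 end G → 0
Peak is 3, at 15:30 (D, E, F).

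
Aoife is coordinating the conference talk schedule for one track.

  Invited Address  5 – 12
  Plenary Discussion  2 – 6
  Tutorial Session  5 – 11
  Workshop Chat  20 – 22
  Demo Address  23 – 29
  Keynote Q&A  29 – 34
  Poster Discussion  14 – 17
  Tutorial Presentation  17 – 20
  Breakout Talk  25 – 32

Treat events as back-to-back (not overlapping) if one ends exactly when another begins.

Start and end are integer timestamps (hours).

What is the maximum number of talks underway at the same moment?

3

Sweep the timeline, counting +1 at each start and −1 at each end (ends before starts at a tie):
2 start Plenary Discussion → 1
5 start Invited Address → 2
5 start Tutorial Session → 3
6 end Plenary Discussion → 2
11 end Tutorial Session → 1
12 end Invited Address → 0
14 start Poster Discussion → 1
17 end Poster Discussion → 0
17 start Tutorial Presentation → 1
20 end Tutorial Presentation → 0
20 start Workshop Chat → 1
22 end Workshop Chat → 0
23 start Demo Address → 1
25 start Breakout Talk → 2
29 end Demo Address → 1
29 start Keynote Q&A → 2
32 end Breakout Talk → 1
34 end Keynote Q&A → 0
Peak is 3, at 5 (Invited Address, Plenary Discussion, Tutorial Session).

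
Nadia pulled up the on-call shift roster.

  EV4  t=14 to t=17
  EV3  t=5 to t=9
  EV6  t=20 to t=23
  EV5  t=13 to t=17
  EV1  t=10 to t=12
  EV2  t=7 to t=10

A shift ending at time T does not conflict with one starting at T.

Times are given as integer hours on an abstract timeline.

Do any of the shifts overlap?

Sorted by start: EV3, EV2, EV1, EV5, EV4, EV6.
EV2 starts before EV3 ends → EV3 and EV2 overlap.
That's a conflict, so the schedule is not conflict-free.

Yes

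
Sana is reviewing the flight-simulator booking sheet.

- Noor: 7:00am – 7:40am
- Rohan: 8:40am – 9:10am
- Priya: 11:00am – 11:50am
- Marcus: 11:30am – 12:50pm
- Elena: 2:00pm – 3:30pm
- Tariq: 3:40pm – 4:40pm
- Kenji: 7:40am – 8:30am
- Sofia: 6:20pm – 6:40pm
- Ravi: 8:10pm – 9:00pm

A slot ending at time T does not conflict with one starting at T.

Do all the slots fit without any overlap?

Two intervals overlap when each starts before the other ends.
Sorted by start: Noor, Kenji, Rohan, Priya, Marcus, Elena, Tariq, Sofia, Ravi.
Kenji starts exactly when Noor ends (back-to-back, no overlap) — done with Noor.
Rohan starts after Kenji ends — done with Kenji.
Priya starts after Rohan ends — done with Rohan.
Marcus starts before Priya ends → Priya and Marcus overlap.
That's a conflict, so the schedule is not conflict-free.

No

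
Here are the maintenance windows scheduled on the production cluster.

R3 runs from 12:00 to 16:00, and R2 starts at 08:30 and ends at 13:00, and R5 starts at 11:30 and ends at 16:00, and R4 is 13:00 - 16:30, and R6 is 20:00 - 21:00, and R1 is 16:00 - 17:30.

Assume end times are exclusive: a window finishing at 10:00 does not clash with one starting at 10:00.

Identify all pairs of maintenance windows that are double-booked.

Sorted by start: R2, R5, R3, R4, R1, R6.
R5 starts before R2 ends → R2 and R5 overlap.
R3 starts before R2 ends → R2 and R3 overlap.
R4 starts exactly when R2 ends (back-to-back, no overlap); R2 is clear from here.
R3 starts before R5 ends → R5 and R3 overlap.
R4 starts before R5 ends → R5 and R4 overlap.
R1 starts exactly when R5 ends (back-to-back, no overlap); R5 is clear from here.
R4 starts before R3 ends → R3 and R4 overlap.
R1 starts exactly when R3 ends (back-to-back, no overlap); R3 is clear from here.
R1 starts before R4 ends → R4 and R1 overlap.
R6 starts after R4 ends.
R6 starts after R1 ends.

R1 & R4, R2 & R3, R2 & R5, R3 & R4, R3 & R5, R4 & R5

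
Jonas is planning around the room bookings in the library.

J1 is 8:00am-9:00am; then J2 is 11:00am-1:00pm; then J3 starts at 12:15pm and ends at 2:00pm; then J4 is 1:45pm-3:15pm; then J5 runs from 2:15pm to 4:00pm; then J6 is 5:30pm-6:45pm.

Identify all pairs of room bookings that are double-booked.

Two intervals overlap when each starts before the other ends.
Sorted by start: J1, J2, J3, J4, J5, J6.
J2 starts after J1 ends; J1 is clear from here.
J3 starts before J2 ends → J2 and J3 overlap.
J4 starts after J2 ends; J2 is clear from here.
J4 starts before J3 ends → J3 and J4 overlap.
J5 starts after J3 ends; J3 is clear from here.
J5 starts before J4 ends → J4 and J5 overlap.
J6 starts after J4 ends.
J6 starts after J5 ends.

J2 & J3, J3 & J4, J4 & J5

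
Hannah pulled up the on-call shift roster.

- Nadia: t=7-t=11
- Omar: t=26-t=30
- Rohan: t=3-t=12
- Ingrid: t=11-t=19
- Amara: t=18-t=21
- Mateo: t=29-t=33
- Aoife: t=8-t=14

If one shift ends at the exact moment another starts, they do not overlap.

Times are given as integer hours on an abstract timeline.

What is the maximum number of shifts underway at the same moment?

3

Walk through starts and ends in time order (an end at T is processed before a start at T):
t=3 start Rohan → 1
t=7 start Nadia → 2
t=8 start Aoife → 3
t=11 end Nadia → 2
t=11 start Ingrid → 3
t=12 end Rohan → 2
t=14 end Aoife → 1
t=18 start Amara → 2
t=19 end Ingrid → 1
t=21 end Amara → 0
t=26 start Omar → 1
t=29 start Mateo → 2
t=30 end Omar → 1
t=33 end Mateo → 0
Peak is 3, at t=8 (Aoife, Nadia, Rohan).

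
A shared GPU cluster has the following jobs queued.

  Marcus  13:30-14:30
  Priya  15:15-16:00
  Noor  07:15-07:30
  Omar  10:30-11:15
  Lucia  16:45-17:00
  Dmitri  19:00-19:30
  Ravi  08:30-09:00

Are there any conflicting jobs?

Two intervals overlap when each starts before the other ends.
Sorted by start: Noor, Ravi, Omar, Marcus, Priya, Lucia, Dmitri.
Ravi starts after Noor ends; Noor is clear from here.
Omar starts after Ravi ends; Ravi is clear from here.
Marcus starts after Omar ends; Omar is clear from here.
Priya starts after Marcus ends; Marcus is clear from here.
Lucia starts after Priya ends; Priya is clear from here.
Dmitri starts after Lucia ends.
Every pair is clear; the schedule has no overlaps.

No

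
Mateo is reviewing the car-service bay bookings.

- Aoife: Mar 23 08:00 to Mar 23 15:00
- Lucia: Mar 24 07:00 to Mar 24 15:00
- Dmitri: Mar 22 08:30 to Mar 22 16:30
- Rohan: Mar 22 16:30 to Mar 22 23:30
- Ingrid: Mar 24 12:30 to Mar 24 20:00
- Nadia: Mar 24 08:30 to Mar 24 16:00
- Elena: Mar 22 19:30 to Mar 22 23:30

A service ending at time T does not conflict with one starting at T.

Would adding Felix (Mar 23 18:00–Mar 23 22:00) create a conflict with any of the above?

Dmitri: ends Mar 22 16:30 at or before Felix starts Mar 23 18:00 → clear.
Rohan: ends Mar 22 23:30 at or before Felix starts Mar 23 18:00 → clear.
Elena: ends Mar 22 23:30 at or before Felix starts Mar 23 18:00 → clear.
Aoife: ends Mar 23 15:00 at or before Felix starts Mar 23 18:00 → clear.
Lucia: starts Mar 24 07:00 at or after Felix ends Mar 23 22:00 → clear.
Nadia: starts Mar 24 08:30 at or after Felix ends Mar 23 22:00 → clear.
Ingrid: starts Mar 24 12:30 at or after Felix ends Mar 23 22:00 → clear.

No — it doesn't clash with anything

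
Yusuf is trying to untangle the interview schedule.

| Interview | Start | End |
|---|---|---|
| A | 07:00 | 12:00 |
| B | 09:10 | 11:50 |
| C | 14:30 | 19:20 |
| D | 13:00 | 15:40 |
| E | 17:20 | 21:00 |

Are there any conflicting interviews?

Check each pair: they overlap iff neither finishes before the other starts.
Sorted by start: A, B, D, C, E.
B starts before A ends → A and B overlap.
That's a conflict, so the schedule is not conflict-free.

Yes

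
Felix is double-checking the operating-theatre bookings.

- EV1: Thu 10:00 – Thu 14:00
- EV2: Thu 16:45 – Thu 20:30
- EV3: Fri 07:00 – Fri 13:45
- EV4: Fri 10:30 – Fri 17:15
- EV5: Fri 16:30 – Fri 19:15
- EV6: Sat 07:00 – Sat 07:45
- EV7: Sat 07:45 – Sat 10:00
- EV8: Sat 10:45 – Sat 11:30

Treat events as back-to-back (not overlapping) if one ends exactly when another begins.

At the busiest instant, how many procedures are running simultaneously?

Sweep the timeline, counting +1 at each start and −1 at each end (ends before starts at a tie):
Thu 10:00 start EV1 → 1
Thu 14:00 end EV1 → 0
Thu 16:45 start EV2 → 1
Thu 20:30 end EV2 → 0
Fri 07:00 start EV3 → 1
Fri 10:30 start EV4 → 2
Fri 13:45 end EV3 → 1
Fri 16:30 start EV5 → 2
Fri 17:15 end EV4 → 1
Fri 19:15 end EV5 → 0
Sat 07:00 start EV6 → 1
Sat 07:45 end EV6 → 0
Sat 07:45 start EV7 → 1
Sat 10:00 end EV7 → 0
Sat 10:45 start EV8 → 1
Sat 11:30 end EV8 → 0
Peak is 2, at Fri 10:30 (EV3, EV4).

2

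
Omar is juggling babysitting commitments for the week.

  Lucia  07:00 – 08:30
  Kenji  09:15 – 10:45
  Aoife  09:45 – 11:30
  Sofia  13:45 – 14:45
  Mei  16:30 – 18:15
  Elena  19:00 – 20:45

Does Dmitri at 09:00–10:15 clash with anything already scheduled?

Yes — it overlaps Aoife, Kenji

Lucia: ends 08:30 at or before Dmitri starts 09:00 → clear.
Kenji: starts 09:15 before Dmitri ends 10:15, and ends 10:45 after Dmitri starts 09:00 → overlap.
Aoife: starts 09:45 before Dmitri ends 10:15, and ends 11:30 after Dmitri starts 09:00 → overlap.
Sofia: starts 13:45 at or after Dmitri ends 10:15 → clear.
Mei: starts 16:30 at or after Dmitri ends 10:15 → clear.
Elena: starts 19:00 at or after Dmitri ends 10:15 → clear.
Dmitri overlaps Kenji, Aoife.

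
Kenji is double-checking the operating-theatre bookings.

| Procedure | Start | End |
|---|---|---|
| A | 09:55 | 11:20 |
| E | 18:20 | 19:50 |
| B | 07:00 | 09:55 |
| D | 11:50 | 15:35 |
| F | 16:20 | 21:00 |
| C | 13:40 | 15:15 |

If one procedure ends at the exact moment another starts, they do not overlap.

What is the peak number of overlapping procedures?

Sort all start/end points and keep a running count:
07:00 start B → 1
09:55 end B → 0
09:55 start A → 1
11:20 end A → 0
11:50 start D → 1
13:40 start C → 2
15:15 end C → 1
15:35 end D → 0
16:20 start F → 1
18:20 start E → 2
19:50 end E → 1
21:00 end F → 0
Peak is 2, at 13:40 (C, D).

2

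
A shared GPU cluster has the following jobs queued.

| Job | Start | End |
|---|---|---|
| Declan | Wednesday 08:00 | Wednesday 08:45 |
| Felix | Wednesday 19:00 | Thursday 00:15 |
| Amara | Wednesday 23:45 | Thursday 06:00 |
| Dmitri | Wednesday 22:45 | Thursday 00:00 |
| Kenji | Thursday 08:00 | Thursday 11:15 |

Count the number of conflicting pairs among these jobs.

3

Sorted by start: Declan, Felix, Dmitri, Amara, Kenji.
Felix starts after Declan ends; Declan is clear from here.
Dmitri starts before Felix ends → Felix and Dmitri overlap.
Amara starts before Felix ends → Felix and Amara overlap.
Kenji starts after Felix ends.
Amara starts before Dmitri ends → Dmitri and Amara overlap.
Kenji starts after Dmitri ends.
Kenji starts after Amara ends.
Overlapping pairs: Amara & Dmitri, Amara & Felix, Dmitri & Felix — 3 in total.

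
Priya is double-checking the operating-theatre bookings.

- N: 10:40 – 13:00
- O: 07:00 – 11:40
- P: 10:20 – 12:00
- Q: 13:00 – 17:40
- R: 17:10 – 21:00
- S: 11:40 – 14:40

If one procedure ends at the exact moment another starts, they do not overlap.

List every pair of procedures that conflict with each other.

N & O, N & P, N & S, O & P, P & S, Q & R, Q & S

Sorted by start: O, P, N, S, Q, R.
P starts before O ends → O and P overlap.
N starts before O ends → O and N overlap.
S starts exactly when O ends (back-to-back, no overlap) — done with O.
N starts before P ends → P and N overlap.
S starts before P ends → P and S overlap.
Q starts after P ends — done with P.
S starts before N ends → N and S overlap.
Q starts exactly when N ends (back-to-back, no overlap) — done with N.
Q starts before S ends → S and Q overlap.
R starts after S ends.
R starts before Q ends → Q and R overlap.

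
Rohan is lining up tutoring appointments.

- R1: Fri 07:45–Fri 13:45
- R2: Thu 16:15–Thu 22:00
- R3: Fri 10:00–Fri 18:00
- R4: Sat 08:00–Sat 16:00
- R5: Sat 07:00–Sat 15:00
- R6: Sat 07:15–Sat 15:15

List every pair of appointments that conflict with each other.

Two intervals overlap when each starts before the other ends.
Sorted by start: R2, R1, R3, R5, R6, R4.
R1 starts after R2 ends; R2 is clear from here.
R3 starts before R1 ends → R1 and R3 overlap.
R5 starts after R1 ends; R1 is clear from here.
R5 starts after R3 ends; R3 is clear from here.
R6 starts before R5 ends → R5 and R6 overlap.
R4 starts before R5 ends → R5 and R4 overlap.
R4 starts before R6 ends → R6 and R4 overlap.

R1 & R3, R4 & R5, R4 & R6, R5 & R6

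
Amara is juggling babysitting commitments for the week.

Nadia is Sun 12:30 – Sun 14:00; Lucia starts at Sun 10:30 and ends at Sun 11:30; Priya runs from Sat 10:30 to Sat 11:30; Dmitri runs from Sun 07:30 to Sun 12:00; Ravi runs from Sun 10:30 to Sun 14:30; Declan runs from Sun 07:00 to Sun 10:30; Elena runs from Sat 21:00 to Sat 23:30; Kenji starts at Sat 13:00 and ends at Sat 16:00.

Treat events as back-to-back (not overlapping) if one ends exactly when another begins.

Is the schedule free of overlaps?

Sorted by start: Priya, Kenji, Elena, Declan, Dmitri, Ravi, Lucia, Nadia.
Kenji starts after Priya ends, so nothing later overlaps Priya either.
Elena starts after Kenji ends, so nothing later overlaps Kenji either.
Declan starts after Elena ends, so nothing later overlaps Elena either.
Dmitri starts before Declan ends → Declan and Dmitri overlap.
That's a conflict, so the schedule is not conflict-free.

No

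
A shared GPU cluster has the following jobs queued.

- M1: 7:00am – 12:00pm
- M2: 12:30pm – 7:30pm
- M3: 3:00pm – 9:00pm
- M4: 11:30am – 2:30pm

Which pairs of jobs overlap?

Two intervals overlap when each starts before the other ends.
Sorted by start: M1, M4, M2, M3.
M4 starts before M1 ends → M1 and M4 overlap.
M2 starts after M1 ends; M1 is clear from here.
M2 starts before M4 ends → M4 and M2 overlap.
M3 starts after M4 ends.
M3 starts before M2 ends → M2 and M3 overlap.

M1 & M4, M2 & M3, M2 & M4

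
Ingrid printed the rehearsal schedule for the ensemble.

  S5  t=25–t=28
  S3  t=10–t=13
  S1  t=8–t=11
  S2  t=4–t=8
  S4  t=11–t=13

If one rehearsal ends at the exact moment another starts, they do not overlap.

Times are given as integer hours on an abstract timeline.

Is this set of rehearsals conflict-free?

No

Check each pair: they overlap iff neither finishes before the other starts.
Sorted by start: S2, S1, S3, S4, S5.
S1 starts exactly when S2 ends (back-to-back, no overlap), so S2 has no further overlaps.
S3 starts before S1 ends → S1 and S3 overlap.
That's a conflict, so the schedule is not conflict-free.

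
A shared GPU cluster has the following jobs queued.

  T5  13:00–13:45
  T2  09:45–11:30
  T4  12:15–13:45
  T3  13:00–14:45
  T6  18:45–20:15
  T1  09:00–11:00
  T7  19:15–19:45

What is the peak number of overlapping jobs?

Sort all start/end points and keep a running count:
09:00 start T1 → 1
09:45 start T2 → 2
11:00 end T1 → 1
11:30 end T2 → 0
12:15 start T4 → 1
13:00 start T3 → 2
13:00 start T5 → 3
13:45 end T4 → 2
13:45 end T5 → 1
14:45 end T3 → 0
18:45 start T6 → 1
19:15 start T7 → 2
19:45 end T7 → 1
20:15 end T6 → 0
Peak is 3, at 13:00 (T3, T4, T5).

3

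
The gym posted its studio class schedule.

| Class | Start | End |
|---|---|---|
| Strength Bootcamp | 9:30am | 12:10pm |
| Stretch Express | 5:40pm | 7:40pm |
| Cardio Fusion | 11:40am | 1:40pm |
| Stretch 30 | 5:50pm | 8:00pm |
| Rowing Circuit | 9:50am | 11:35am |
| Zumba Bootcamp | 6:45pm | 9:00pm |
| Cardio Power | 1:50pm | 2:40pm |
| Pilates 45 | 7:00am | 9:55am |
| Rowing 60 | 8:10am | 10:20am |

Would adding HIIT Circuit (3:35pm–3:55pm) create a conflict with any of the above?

Pilates 45: ends 9:55am at or before HIIT Circuit starts 3:35pm → clear.
Rowing 60: ends 10:20am at or before HIIT Circuit starts 3:35pm → clear.
Strength Bootcamp: ends 12:10pm at or before HIIT Circuit starts 3:35pm → clear.
Rowing Circuit: ends 11:35am at or before HIIT Circuit starts 3:35pm → clear.
Cardio Fusion: ends 1:40pm at or before HIIT Circuit starts 3:35pm → clear.
Cardio Power: ends 2:40pm at or before HIIT Circuit starts 3:35pm → clear.
Stretch Express: starts 5:40pm at or after HIIT Circuit ends 3:55pm → clear.
Stretch 30: starts 5:50pm at or after HIIT Circuit ends 3:55pm → clear.
Zumba Bootcamp: starts 6:45pm at or after HIIT Circuit ends 3:55pm → clear.

No — it doesn't clash with anything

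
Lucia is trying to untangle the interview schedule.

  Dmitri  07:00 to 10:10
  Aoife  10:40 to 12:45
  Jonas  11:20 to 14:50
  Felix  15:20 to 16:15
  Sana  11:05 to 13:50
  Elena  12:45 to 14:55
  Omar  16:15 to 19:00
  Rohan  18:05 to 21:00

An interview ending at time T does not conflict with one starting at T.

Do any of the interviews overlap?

Yes

Check each pair: they overlap iff neither finishes before the other starts.
Sorted by start: Dmitri, Aoife, Sana, Jonas, Elena, Felix, Omar, Rohan.
Aoife starts after Dmitri ends, so nothing later overlaps Dmitri either.
Sana starts before Aoife ends → Aoife and Sana overlap.
That's a conflict, so the schedule is not conflict-free.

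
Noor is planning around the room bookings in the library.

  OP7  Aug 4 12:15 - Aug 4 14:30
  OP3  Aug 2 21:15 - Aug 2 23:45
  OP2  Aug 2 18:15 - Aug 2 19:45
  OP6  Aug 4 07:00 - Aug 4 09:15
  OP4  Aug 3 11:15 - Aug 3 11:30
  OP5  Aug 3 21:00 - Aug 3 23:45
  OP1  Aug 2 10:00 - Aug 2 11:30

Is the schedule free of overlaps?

Yes

Sorted by start: OP1, OP2, OP3, OP4, OP5, OP6, OP7.
OP2 starts after OP1 ends — done with OP1.
OP3 starts after OP2 ends — done with OP2.
OP4 starts after OP3 ends — done with OP3.
OP5 starts after OP4 ends — done with OP4.
OP6 starts after OP5 ends — done with OP5.
OP7 starts after OP6 ends.
Every pair is clear; the schedule has no overlaps.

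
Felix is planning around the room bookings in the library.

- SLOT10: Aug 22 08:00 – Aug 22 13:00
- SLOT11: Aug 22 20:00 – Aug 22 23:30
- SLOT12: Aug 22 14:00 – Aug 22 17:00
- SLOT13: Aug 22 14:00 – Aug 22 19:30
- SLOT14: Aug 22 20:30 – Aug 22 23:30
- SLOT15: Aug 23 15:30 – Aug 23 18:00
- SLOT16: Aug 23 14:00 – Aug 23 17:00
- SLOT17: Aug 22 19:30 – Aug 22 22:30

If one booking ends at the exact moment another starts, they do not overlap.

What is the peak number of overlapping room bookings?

3

Walk through starts and ends in time order (an end at T is processed before a start at T):
Aug 22 08:00 start SLOT10 → 1
Aug 22 13:00 end SLOT10 → 0
Aug 22 14:00 start SLOT12 → 1
Aug 22 14:00 start SLOT13 → 2
Aug 22 17:00 end SLOT12 → 1
Aug 22 19:30 end SLOT13 → 0
Aug 22 19:30 start SLOT17 → 1
Aug 22 20:00 start SLOT11 → 2
Aug 22 20:30 start SLOT14 → 3
Aug 22 22:30 end SLOT17 → 2
Aug 22 23:30 end SLOT11 → 1
Aug 22 23:30 end SLOT14 → 0
Aug 23 14:00 start SLOT16 → 1
Aug 23 15:30 start SLOT15 → 2
Aug 23 17:00 end SLOT16 → 1
Aug 23 18:00 end SLOT15 → 0
Peak is 3, at Aug 22 20:30 (SLOT11, SLOT14, SLOT17).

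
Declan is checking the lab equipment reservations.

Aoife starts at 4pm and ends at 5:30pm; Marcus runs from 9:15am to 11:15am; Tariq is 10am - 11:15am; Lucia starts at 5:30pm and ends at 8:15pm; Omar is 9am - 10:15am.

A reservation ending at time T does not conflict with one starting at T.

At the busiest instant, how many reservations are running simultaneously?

3

Sweep the timeline, counting +1 at each start and −1 at each end (ends before starts at a tie):
9am start Omar → 1
9:15am start Marcus → 2
10am start Tariq → 3
10:15am end Omar → 2
11:15am end Marcus → 1
11:15am end Tariq → 0
4pm start Aoife → 1
5:30pm end Aoife → 0
5:30pm start Lucia → 1
8:15pm end Lucia → 0
Peak is 3, at 10am (Marcus, Omar, Tariq).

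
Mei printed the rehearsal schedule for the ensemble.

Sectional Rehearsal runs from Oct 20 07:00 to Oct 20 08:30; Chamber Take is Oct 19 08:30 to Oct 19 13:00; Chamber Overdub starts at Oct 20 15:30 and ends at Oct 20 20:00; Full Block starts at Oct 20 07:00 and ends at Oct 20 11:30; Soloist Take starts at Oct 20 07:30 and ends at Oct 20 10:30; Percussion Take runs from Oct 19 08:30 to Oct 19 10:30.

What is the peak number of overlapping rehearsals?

Walk through starts and ends in time order (an end at T is processed before a start at T):
Oct 19 08:30 start Chamber Take → 1
Oct 19 08:30 start Percussion Take → 2
Oct 19 10:30 end Percussion Take → 1
Oct 19 13:00 end Chamber Take → 0
Oct 20 07:00 start Full Block → 1
Oct 20 07:00 start Sectional Rehearsal → 2
Oct 20 07:30 start Soloist Take → 3
Oct 20 08:30 end Sectional Rehearsal → 2
Oct 20 10:30 end Soloist Take → 1
Oct 20 11:30 end Full Block → 0
Oct 20 15:30 start Chamber Overdub → 1
Oct 20 20:00 end Chamber Overdub → 0
Peak is 3, at Oct 20 07:30 (Full Block, Sectional Rehearsal, Soloist Take).

3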